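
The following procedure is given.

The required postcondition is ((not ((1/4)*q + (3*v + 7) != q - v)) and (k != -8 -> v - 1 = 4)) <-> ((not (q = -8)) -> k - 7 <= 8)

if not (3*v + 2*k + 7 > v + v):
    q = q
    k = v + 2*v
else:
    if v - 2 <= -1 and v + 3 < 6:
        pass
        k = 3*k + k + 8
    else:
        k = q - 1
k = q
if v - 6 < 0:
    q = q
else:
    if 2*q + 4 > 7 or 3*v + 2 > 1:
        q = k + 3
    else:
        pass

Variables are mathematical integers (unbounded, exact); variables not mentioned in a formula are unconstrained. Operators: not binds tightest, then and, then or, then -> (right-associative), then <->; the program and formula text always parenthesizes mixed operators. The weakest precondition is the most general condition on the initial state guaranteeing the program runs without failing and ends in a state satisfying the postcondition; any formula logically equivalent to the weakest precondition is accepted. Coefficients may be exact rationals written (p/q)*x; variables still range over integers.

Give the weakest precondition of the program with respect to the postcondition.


Working backward. After the program, the postcondition ((not ((1/4)*q + (3*v + 7) != q - v)) and (k != -8 -> v - 1 = 4)) <-> ((not (q = -8)) -> k - 7 <= 8) must hold; in canonical form it is ((not (4*v != (3/4)*q - 7)) and (k != -8 -> v = 5)) <-> ((not (q = -8)) -> k <= 15).
Then branch requires ((not (4*v != (3/4)*q - 7)) and (k != -8 -> v = 5)) <-> ((not (q = -8)) -> k <= 15); else branch requires ((2*q > 3 or 3*v > -1) -> (((not (4*v != (3/4)*k - 19/4)) and (k != -8 -> v = 5)) <-> ((not (k = -11)) -> k <= 15))) and ((not (2*q > 3 or 3*v > -1)) -> (((not (4*v != (3/4)*q - 7)) and (k != -8 -> v = 5)) <-> ((not (q = -8)) -> k <= 15))).
Before the if: (v < 6 -> (((not (4*v != (3/4)*q - 7)) and (k != -8 -> v = 5)) <-> ((not (q = -8)) -> k <= 15))) and ((not (v < 6)) -> (((2*q > 3 or 3*v > -1) -> (((not (4*v != (3/4)*k - 19/4)) and (k != -8 -> v = 5)) <-> ((not (k = -11)) -> k <= 15))) and ((not (2*q > 3 or 3*v > -1)) -> (((not (4*v != (3/4)*q - 7)) and (k != -8 -> v = 5)) <-> ((not (q = -8)) -> k <= 15)))))
Before k := q: (v < 6 -> (((not (4*v != (3/4)*q - 7)) and (q != -8 -> v = 5)) <-> ((not (q = -8)) -> q <= 15))) and ((not (v < 6)) -> (((2*q > 3 or 3*v > -1) -> (((not (4*v != (3/4)*q - 19/4)) and (q != -8 -> v = 5)) <-> ((not (q = -11)) -> q <= 15))) and ((not (2*q > 3 or 3*v > -1)) -> (((not (4*v != (3/4)*q - 7)) and (q != -8 -> v = 5)) <-> ((not (q = -8)) -> q <= 15)))))
Then branch requires (v < 6 -> (((not (4*v != (3/4)*q - 7)) and (q != -8 -> v = 5)) <-> ((not (q = -8)) -> q <= 15))) and ((not (v < 6)) -> (((2*q > 3 or 3*v > -1) -> (((not (4*v != (3/4)*q - 19/4)) and (q != -8 -> v = 5)) <-> ((not (q = -11)) -> q <= 15))) and ((not (2*q > 3 or 3*v > -1)) -> (((not (4*v != (3/4)*q - 7)) and (q != -8 -> v = 5)) <-> ((not (q = -8)) -> q <= 15))))); else branch requires ((v <= 1 and v < 3) -> ((v < 6 -> (((not (4*v != (3/4)*q - 7)) and (q != -8 -> v = 5)) <-> ((not (q = -8)) -> q <= 15))) and ((not (v < 6)) -> (((2*q > 3 or 3*v > -1) -> (((not (4*v != (3/4)*q - 19/4)) and (q != -8 -> v = 5)) <-> ((not (q = -11)) -> q <= 15))) and ((not (2*q > 3 or 3*v > -1)) -> (((not (4*v != (3/4)*q - 7)) and (q != -8 -> v = 5)) <-> ((not (q = -8)) -> q <= 15))))))) and ((not (v <= 1 and v < 3)) -> ((v < 6 -> (((not (4*v != (3/4)*q - 7)) and (q != -8 -> v = 5)) <-> ((not (q = -8)) -> q <= 15))) and ((not (v < 6)) -> (((2*q > 3 or 3*v > -1) -> (((not (4*v != (3/4)*q - 19/4)) and (q != -8 -> v = 5)) <-> ((not (q = -11)) -> q <= 15))) and ((not (2*q > 3 or 3*v > -1)) -> (((not (4*v != (3/4)*q - 7)) and (q != -8 -> v = 5)) <-> ((not (q = -8)) -> q <= 15))))))).
Before the if: ((not (2*k + v > -7)) -> ((v < 6 -> (((not (4*v != (3/4)*q - 7)) and (q != -8 -> v = 5)) <-> ((not (q = -8)) -> q <= 15))) and ((not (v < 6)) -> (((2*q > 3 or 3*v > -1) -> (((not (4*v != (3/4)*q - 19/4)) and (q != -8 -> v = 5)) <-> ((not (q = -11)) -> q <= 15))) and ((not (2*q > 3 or 3*v > -1)) -> (((not (4*v != (3/4)*q - 7)) and (q != -8 -> v = 5)) <-> ((not (q = -8)) -> q <= 15))))))) and (2*k + v > -7 -> (((v <= 1 and v < 3) -> ((v < 6 -> (((not (4*v != (3/4)*q - 7)) and (q != -8 -> v = 5)) <-> ((not (q = -8)) -> q <= 15))) and ((not (v < 6)) -> (((2*q > 3 or 3*v > -1) -> (((not (4*v != (3/4)*q - 19/4)) and (q != -8 -> v = 5)) <-> ((not (q = -11)) -> q <= 15))) and ((not (2*q > 3 or 3*v > -1)) -> (((not (4*v != (3/4)*q - 7)) and (q != -8 -> v = 5)) <-> ((not (q = -8)) -> q <= 15))))))) and ((not (v <= 1 and v < 3)) -> ((v < 6 -> (((not (4*v != (3/4)*q - 7)) and (q != -8 -> v = 5)) <-> ((not (q = -8)) -> q <= 15))) and ((not (v < 6)) -> (((2*q > 3 or 3*v > -1) -> (((not (4*v != (3/4)*q - 19/4)) and (q != -8 -> v = 5)) <-> ((not (q = -11)) -> q <= 15))) and ((not (2*q > 3 or 3*v > -1)) -> (((not (4*v != (3/4)*q - 7)) and (q != -8 -> v = 5)) <-> ((not (q = -8)) -> q <= 15)))))))))
Answer: WP = ((not (2*k + v > -7)) -> ((v < 6 -> (((not (4*v != (3/4)*q - 7)) and (q != -8 -> v = 5)) <-> ((not (q = -8)) -> q <= 15))) and ((not (v < 6)) -> (((2*q > 3 or 3*v > -1) -> (((not (4*v != (3/4)*q - 19/4)) and (q != -8 -> v = 5)) <-> ((not (q = -11)) -> q <= 15))) and ((not (2*q > 3 or 3*v > -1)) -> (((not (4*v != (3/4)*q - 7)) and (q != -8 -> v = 5)) <-> ((not (q = -8)) -> q <= 15))))))) and (2*k + v > -7 -> (((v <= 1 and v < 3) -> ((v < 6 -> (((not (4*v != (3/4)*q - 7)) and (q != -8 -> v = 5)) <-> ((not (q = -8)) -> q <= 15))) and ((not (v < 6)) -> (((2*q > 3 or 3*v > -1) -> (((not (4*v != (3/4)*q - 19/4)) and (q != -8 -> v = 5)) <-> ((not (q = -11)) -> q <= 15))) and ((not (2*q > 3 or 3*v > -1)) -> (((not (4*v != (3/4)*q - 7)) and (q != -8 -> v = 5)) <-> ((not (q = -8)) -> q <= 15))))))) and ((not (v <= 1 and v < 3)) -> ((v < 6 -> (((not (4*v != (3/4)*q - 7)) and (q != -8 -> v = 5)) <-> ((not (q = -8)) -> q <= 15))) and ((not (v < 6)) -> (((2*q > 3 or 3*v > -1) -> (((not (4*v != (3/4)*q - 19/4)) and (q != -8 -> v = 5)) <-> ((not (q = -11)) -> q <= 15))) and ((not (2*q > 3 or 3*v > -1)) -> (((not (4*v != (3/4)*q - 7)) and (q != -8 -> v = 5)) <-> ((not (q = -8)) -> q <= 15)))))))))


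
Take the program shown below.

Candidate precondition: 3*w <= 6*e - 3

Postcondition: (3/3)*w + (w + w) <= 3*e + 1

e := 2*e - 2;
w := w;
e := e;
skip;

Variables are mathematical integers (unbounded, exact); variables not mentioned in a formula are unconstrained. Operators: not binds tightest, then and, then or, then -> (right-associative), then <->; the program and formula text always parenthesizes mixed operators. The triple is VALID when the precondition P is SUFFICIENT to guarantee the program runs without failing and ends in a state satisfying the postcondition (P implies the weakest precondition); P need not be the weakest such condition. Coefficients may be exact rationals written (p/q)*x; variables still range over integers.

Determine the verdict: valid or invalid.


Working backward. After the program, the postcondition (3/3)*w + (w + w) <= 3*e + 1 must hold; in canonical form it is 3*w <= 3*e + 1.
Before skip: 3*w <= 3*e + 1
Before e := e: 3*w <= 3*e + 1
Before w := w: 3*w <= 3*e + 1
Before e := 2*e - 2: 3*w <= 6*e - 5
The weakest precondition is 3*w <= 6*e - 5.
Check whether 3*w <= 6*e - 3 implies it.
Countermodel: at the initial state e = 0, w = -1, the precondition holds but the weakest precondition fails.
Answer: invalid


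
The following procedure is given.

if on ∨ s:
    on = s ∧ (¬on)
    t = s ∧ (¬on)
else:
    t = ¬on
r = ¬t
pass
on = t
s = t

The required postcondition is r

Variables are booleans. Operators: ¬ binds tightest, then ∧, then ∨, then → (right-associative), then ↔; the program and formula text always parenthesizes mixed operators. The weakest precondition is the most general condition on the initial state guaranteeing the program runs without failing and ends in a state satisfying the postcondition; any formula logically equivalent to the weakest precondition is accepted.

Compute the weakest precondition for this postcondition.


Working backward. After the program, r must hold.
Before s := t: r
Before on := t: r
Before skip: r
Before r := ¬t: ¬t
Then branch requires ¬(s ∧ (¬(s ∧ (¬on)))); else branch requires on.
Before the if: ((on ∨ s) → (¬(s ∧ (¬(s ∧ (¬on)))))) ∧ ((¬(on ∨ s)) → on)
Answer: WP = ((on ∨ s) → (¬(s ∧ (¬(s ∧ (¬on)))))) ∧ ((¬(on ∨ s)) → on)


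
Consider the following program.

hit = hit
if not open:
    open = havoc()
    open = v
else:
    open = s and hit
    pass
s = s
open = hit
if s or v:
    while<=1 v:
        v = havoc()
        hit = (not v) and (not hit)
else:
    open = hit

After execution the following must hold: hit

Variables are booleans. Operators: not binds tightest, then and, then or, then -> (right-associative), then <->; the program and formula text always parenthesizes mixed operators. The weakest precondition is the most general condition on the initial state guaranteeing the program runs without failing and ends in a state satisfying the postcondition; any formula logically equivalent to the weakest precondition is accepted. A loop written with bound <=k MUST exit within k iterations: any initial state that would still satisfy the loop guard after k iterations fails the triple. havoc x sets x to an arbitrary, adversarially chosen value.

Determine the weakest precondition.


Working backward. After the program, hit must hold.
Then branch requires (not v) and ((not v) -> hit); else branch requires hit.
Before the if: ((s or v) -> ((not v) and ((not v) -> hit))) and ((not (s or v)) -> hit)
Before open := hit: ((s or v) -> ((not v) and ((not v) -> hit))) and ((not (s or v)) -> hit)
Before s := s: ((s or v) -> ((not v) and ((not v) -> hit))) and ((not (s or v)) -> hit)
Then branch requires ((s or v) -> ((not v) and ((not v) -> hit))) and ((not (s or v)) -> hit); else branch requires ((s or v) -> ((not v) and ((not v) -> hit))) and ((not (s or v)) -> hit).
Before the if: ((not open) -> (((s or v) -> ((not v) and ((not v) -> hit))) and ((not (s or v)) -> hit))) and (open -> (((s or v) -> ((not v) and ((not v) -> hit))) and ((not (s or v)) -> hit)))
Before hit := hit: ((not open) -> (((s or v) -> ((not v) and ((not v) -> hit))) and ((not (s or v)) -> hit))) and (open -> (((s or v) -> ((not v) and ((not v) -> hit))) and ((not (s or v)) -> hit)))
Answer: WP = ((not open) -> (((s or v) -> ((not v) and ((not v) -> hit))) and ((not (s or v)) -> hit))) and (open -> (((s or v) -> ((not v) and ((not v) -> hit))) and ((not (s or v)) -> hit)))


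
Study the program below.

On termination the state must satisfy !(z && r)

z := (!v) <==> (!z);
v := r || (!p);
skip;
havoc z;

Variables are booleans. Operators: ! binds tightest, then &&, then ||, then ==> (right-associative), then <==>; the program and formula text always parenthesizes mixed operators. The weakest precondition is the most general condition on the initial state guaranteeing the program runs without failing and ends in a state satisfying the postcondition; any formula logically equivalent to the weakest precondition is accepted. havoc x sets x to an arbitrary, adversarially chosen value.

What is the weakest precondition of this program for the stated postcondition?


Working backward. After the program, !(z && r) must hold.
Before havoc z: !r
Before skip: !r
Before v := r || (!p): !r
Before z := (!v) <==> (!z): !r
Answer: WP = !r


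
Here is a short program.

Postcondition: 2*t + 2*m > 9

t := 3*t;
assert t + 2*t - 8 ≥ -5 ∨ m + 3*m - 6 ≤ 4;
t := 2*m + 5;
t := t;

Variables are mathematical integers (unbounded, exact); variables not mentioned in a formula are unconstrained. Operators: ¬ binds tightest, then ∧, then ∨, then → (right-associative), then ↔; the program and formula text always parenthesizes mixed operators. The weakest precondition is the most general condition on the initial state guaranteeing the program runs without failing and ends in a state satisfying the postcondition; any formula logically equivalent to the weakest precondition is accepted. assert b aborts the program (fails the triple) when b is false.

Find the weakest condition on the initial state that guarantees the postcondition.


Working backward. After the program, the postcondition 2*t + 2*m > 9 must hold; in canonical form it is 2*m + 2*t > 9.
Before t := t: 2*m + 2*t > 9
Before t := 2*m + 5: 6*m > -1
Before assert t + 2*t - 8 ≥ -5 ∨ m + 3*m - 6 ≤ 4: (3*t ≥ 3 ∨ 4*m ≤ 10) ∧ 6*m > -1
Before t := 3*t: (9*t ≥ 3 ∨ 4*m ≤ 10) ∧ 6*m > -1
Answer: WP = (9*t ≥ 3 ∨ 4*m ≤ 10) ∧ 6*m > -1


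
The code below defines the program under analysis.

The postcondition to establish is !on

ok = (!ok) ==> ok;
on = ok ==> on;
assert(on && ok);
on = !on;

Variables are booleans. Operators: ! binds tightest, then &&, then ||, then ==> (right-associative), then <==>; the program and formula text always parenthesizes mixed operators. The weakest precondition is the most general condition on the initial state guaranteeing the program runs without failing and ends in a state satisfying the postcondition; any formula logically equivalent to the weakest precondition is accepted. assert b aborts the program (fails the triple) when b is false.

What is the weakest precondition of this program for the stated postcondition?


Working backward. After the program, !on must hold.
Before on := !on: on
Before assert on && ok: on && ok
Before on := ok ==> on: (ok ==> on) && ok
Before ok := (!ok) ==> ok: (((!ok) ==> ok) ==> on) && ((!ok) ==> ok)
Answer: WP = (((!ok) ==> ok) ==> on) && ((!ok) ==> ok)


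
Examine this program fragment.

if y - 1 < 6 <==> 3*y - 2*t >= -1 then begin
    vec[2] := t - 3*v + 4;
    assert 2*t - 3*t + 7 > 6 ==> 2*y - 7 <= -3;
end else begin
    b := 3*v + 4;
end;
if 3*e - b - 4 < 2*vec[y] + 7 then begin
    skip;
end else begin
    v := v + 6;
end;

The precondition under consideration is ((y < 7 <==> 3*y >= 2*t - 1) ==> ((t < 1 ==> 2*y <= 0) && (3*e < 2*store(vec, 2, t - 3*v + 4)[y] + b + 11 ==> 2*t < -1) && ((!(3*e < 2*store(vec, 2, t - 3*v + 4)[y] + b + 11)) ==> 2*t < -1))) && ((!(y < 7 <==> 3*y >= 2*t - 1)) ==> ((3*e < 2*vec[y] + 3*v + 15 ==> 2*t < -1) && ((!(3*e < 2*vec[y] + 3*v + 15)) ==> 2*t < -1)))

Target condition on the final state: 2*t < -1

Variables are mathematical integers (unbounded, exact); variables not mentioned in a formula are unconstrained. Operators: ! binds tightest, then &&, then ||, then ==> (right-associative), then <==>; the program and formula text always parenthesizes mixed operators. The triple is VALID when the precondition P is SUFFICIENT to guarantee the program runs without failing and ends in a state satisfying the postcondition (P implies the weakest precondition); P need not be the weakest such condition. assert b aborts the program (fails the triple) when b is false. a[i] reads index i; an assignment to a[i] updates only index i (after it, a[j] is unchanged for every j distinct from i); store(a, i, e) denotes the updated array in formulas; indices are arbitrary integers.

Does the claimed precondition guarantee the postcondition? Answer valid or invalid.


Working backward. After the program, 2*t < -1 must hold.
Then branch requires 2*t < -1; else branch requires 2*t < -1.
Before the if: (3*e < 2*vec[y] + b + 11 ==> 2*t < -1) && ((!(3*e < 2*vec[y] + b + 11)) ==> 2*t < -1)
Then branch requires (t < 1 ==> 2*y <= 4) && (3*e < 2*store(vec, 2, t - 3*v + 4)[y] + b + 11 ==> 2*t < -1) && ((!(3*e < 2*store(vec, 2, t - 3*v + 4)[y] + b + 11)) ==> 2*t < -1); else branch requires (3*e < 2*vec[y] + 3*v + 15 ==> 2*t < -1) && ((!(3*e < 2*vec[y] + 3*v + 15)) ==> 2*t < -1).
Before the if: ((y < 7 <==> 3*y >= 2*t - 1) ==> ((t < 1 ==> 2*y <= 4) && (3*e < 2*store(vec, 2, t - 3*v + 4)[y] + b + 11 ==> 2*t < -1) && ((!(3*e < 2*store(vec, 2, t - 3*v + 4)[y] + b + 11)) ==> 2*t < -1))) && ((!(y < 7 <==> 3*y >= 2*t - 1)) ==> ((3*e < 2*vec[y] + 3*v + 15 ==> 2*t < -1) && ((!(3*e < 2*vec[y] + 3*v + 15)) ==> 2*t < -1)))
The weakest precondition is ((y < 7 <==> 3*y >= 2*t - 1) ==> ((t < 1 ==> 2*y <= 4) && (3*e < 2*store(vec, 2, t - 3*v + 4)[y] + b + 11 ==> 2*t < -1) && ((!(3*e < 2*store(vec, 2, t - 3*v + 4)[y] + b + 11)) ==> 2*t < -1))) && ((!(y < 7 <==> 3*y >= 2*t - 1)) ==> ((3*e < 2*vec[y] + 3*v + 15 ==> 2*t < -1) && ((!(3*e < 2*vec[y] + 3*v + 15)) ==> 2*t < -1))).
Check whether ((y < 7 <==> 3*y >= 2*t - 1) ==> ((t < 1 ==> 2*y <= 0) && (3*e < 2*store(vec, 2, t - 3*v + 4)[y] + b + 11 ==> 2*t < -1) && ((!(3*e < 2*store(vec, 2, t - 3*v + 4)[y] + b + 11)) ==> 2*t < -1))) && ((!(y < 7 <==> 3*y >= 2*t - 1)) ==> ((3*e < 2*vec[y] + 3*v + 15 ==> 2*t < -1) && ((!(3*e < 2*vec[y] + 3*v + 15)) ==> 2*t < -1))) implies it.
Every state satisfying the precondition satisfies the weakest precondition: the implication holds.
Answer: valid


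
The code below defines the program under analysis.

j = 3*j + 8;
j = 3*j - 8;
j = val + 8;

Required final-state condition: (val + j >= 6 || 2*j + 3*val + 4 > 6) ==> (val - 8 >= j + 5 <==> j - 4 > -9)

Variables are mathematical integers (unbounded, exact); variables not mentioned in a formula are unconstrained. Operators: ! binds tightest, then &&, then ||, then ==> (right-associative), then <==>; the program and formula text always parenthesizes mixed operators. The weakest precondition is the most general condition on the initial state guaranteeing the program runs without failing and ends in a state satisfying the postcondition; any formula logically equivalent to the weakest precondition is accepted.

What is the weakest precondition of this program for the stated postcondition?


Working backward. After the program, the postcondition (val + j >= 6 || 2*j + 3*val + 4 > 6) ==> (val - 8 >= j + 5 <==> j - 4 > -9) must hold; in canonical form it is (j + val >= 6 || 2*j + 3*val > 2) ==> (val >= j + 13 <==> j > -5).
Before j := val + 8: (2*val >= -2 || 5*val > -14) ==> (!(val > -13))
Before j := 3*j - 8: (2*val >= -2 || 5*val > -14) ==> (!(val > -13))
Before j := 3*j + 8: (2*val >= -2 || 5*val > -14) ==> (!(val > -13))
Answer: WP = (2*val >= -2 || 5*val > -14) ==> (!(val > -13))


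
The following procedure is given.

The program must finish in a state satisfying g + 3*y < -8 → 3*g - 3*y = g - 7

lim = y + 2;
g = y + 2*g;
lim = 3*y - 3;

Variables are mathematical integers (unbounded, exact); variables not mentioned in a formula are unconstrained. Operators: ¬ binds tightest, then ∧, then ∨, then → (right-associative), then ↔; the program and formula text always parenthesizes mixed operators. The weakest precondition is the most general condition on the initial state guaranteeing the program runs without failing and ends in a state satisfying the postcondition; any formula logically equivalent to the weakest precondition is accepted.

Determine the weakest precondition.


Working backward. After the program, the postcondition g + 3*y < -8 → 3*g - 3*y = g - 7 must hold; in canonical form it is g + 3*y < -8 → 2*g = 3*y - 7.
Before lim := 3*y - 3: g + 3*y < -8 → 2*g = 3*y - 7
Before g := y + 2*g: 2*g + 4*y < -8 → 4*g = y - 7
Before lim := y + 2: 2*g + 4*y < -8 → 4*g = y - 7
Answer: WP = 2*g + 4*y < -8 → 4*g = y - 7


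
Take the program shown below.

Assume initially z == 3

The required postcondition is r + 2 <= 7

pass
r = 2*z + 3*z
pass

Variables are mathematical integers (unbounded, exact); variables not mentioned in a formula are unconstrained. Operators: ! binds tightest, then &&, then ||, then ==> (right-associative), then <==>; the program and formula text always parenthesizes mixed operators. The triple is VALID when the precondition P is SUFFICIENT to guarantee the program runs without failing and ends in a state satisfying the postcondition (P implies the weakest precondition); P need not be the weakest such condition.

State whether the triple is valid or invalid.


Working backward. After the program, the postcondition r + 2 <= 7 must hold; in canonical form it is r <= 5.
Before skip: r <= 5
Before r := 2*z + 3*z: 5*z <= 5
Before skip: 5*z <= 5
The weakest precondition is 5*z <= 5.
Check whether z == 3 implies it.
Countermodel: at the initial state z = 3, the precondition holds but the weakest precondition fails.
Answer: invalid


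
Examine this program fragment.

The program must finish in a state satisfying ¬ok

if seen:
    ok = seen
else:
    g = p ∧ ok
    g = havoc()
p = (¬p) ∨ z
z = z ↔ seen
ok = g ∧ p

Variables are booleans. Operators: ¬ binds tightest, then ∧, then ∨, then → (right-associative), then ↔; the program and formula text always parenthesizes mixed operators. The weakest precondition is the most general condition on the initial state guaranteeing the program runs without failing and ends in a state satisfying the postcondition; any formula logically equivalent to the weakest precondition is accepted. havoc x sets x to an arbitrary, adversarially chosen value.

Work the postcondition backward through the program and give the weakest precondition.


Working backward. After the program, ¬ok must hold.
Before ok := g ∧ p: ¬(g ∧ p)
Before z := z ↔ seen: ¬(g ∧ p)
Before p := (¬p) ∨ z: ¬(g ∧ ((¬p) ∨ z))
Then branch requires ¬(g ∧ ((¬p) ∨ z)); else branch requires ¬((¬p) ∨ z).
Before the if: (seen → (¬(g ∧ ((¬p) ∨ z)))) ∧ ((¬seen) → (¬((¬p) ∨ z)))
Answer: WP = (seen → (¬(g ∧ ((¬p) ∨ z)))) ∧ ((¬seen) → (¬((¬p) ∨ z)))


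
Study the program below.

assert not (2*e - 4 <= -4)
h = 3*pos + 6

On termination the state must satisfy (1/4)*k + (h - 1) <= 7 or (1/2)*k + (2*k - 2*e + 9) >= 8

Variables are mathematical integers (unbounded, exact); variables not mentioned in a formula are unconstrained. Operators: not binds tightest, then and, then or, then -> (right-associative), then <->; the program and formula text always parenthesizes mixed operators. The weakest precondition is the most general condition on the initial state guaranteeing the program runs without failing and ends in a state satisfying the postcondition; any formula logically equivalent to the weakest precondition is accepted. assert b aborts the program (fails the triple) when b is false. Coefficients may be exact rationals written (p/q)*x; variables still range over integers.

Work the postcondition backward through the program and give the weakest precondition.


Working backward. After the program, the postcondition (1/4)*k + (h - 1) <= 7 or (1/2)*k + (2*k - 2*e + 9) >= 8 must hold; in canonical form it is h + (1/4)*k <= 8 or (5/2)*k >= 2*e - 1.
Before h := 3*pos + 6: (1/4)*k + 3*pos <= 2 or (5/2)*k >= 2*e - 1
Before assert not (2*e - 4 <= -4): (not (2*e <= 0)) and ((1/4)*k + 3*pos <= 2 or (5/2)*k >= 2*e - 1)
Answer: WP = (not (2*e <= 0)) and ((1/4)*k + 3*pos <= 2 or (5/2)*k >= 2*e - 1)


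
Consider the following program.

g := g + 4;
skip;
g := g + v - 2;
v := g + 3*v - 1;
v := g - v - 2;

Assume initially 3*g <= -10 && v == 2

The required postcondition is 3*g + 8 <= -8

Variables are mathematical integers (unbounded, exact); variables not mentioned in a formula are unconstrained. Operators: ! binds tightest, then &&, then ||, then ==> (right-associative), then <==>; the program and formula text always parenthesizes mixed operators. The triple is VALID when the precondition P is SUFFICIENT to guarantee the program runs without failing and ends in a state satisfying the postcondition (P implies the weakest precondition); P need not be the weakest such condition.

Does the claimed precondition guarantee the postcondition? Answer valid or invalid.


Working backward. After the program, the postcondition 3*g + 8 <= -8 must hold; in canonical form it is 3*g <= -16.
Before v := g - v - 2: 3*g <= -16
Before v := g + 3*v - 1: 3*g <= -16
Before g := g + v - 2: 3*g + 3*v <= -10
Before skip: 3*g + 3*v <= -10
Before g := g + 4: 3*g + 3*v <= -22
The weakest precondition is 3*g + 3*v <= -22.
Check whether 3*g <= -10 && v == 2 implies it.
Countermodel: at the initial state g = -9, v = 2, the precondition holds but the weakest precondition fails.
Answer: invalid


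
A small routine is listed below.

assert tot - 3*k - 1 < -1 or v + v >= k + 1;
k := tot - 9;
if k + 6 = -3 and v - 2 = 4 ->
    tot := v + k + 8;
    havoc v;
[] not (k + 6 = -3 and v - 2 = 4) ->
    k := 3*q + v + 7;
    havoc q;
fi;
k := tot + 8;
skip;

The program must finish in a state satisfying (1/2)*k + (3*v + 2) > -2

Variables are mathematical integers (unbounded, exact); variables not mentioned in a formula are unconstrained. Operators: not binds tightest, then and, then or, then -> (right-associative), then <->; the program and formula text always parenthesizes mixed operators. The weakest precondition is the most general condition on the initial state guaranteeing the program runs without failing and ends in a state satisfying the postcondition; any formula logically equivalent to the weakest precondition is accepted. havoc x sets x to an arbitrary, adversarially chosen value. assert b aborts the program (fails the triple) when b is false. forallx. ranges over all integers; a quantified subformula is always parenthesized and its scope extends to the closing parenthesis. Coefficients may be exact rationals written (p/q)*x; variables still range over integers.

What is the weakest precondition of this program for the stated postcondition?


Working backward. After the program, the postcondition (1/2)*k + (3*v + 2) > -2 must hold; in canonical form it is (1/2)*k + 3*v > -4.
Before skip: (1/2)*k + 3*v > -4
Before k := tot + 8: (1/2)*tot + 3*v > -8
Then branch requires forall v_1. (1/2)*k + (1/2)*v + 3*v_1 > -12; else branch requires (1/2)*tot + 3*v > -8.
Before the if: ((k = -9 and v = 6) -> (forall v_1. (1/2)*k + (1/2)*v + 3*v_1 > -12)) and ((not (k = -9 and v = 6)) -> (1/2)*tot + 3*v > -8)
Before k := tot - 9: ((tot = 0 and v = 6) -> (forall v_1. (1/2)*tot + (1/2)*v + 3*v_1 > -15/2)) and ((not (tot = 0 and v = 6)) -> (1/2)*tot + 3*v > -8)
Before assert tot - 3*k - 1 < -1 or v + v >= k + 1: (tot < 3*k or 2*v >= k + 1) and ((tot = 0 and v = 6) -> (forall v_1. (1/2)*tot + (1/2)*v + 3*v_1 > -15/2)) and ((not (tot = 0 and v = 6)) -> (1/2)*tot + 3*v > -8)
Answer: WP = (tot < 3*k or 2*v >= k + 1) and ((tot = 0 and v = 6) -> (forall v_1. (1/2)*tot + (1/2)*v + 3*v_1 > -15/2)) and ((not (tot = 0 and v = 6)) -> (1/2)*tot + 3*v > -8)


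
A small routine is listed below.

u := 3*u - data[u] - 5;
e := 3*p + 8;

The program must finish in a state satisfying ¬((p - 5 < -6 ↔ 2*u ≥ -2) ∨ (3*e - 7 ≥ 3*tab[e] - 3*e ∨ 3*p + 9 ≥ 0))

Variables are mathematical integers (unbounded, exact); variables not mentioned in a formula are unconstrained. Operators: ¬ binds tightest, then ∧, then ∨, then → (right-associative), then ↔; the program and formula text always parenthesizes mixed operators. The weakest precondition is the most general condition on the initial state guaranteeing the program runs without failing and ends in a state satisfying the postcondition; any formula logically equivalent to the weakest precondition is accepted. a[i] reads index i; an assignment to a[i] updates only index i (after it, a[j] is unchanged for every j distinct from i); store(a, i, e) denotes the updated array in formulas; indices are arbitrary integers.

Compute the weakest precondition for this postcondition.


Working backward. After the program, the postcondition ¬((p - 5 < -6 ↔ 2*u ≥ -2) ∨ (3*e - 7 ≥ 3*tab[e] - 3*e ∨ 3*p + 9 ≥ 0)) must hold; in canonical form it is ¬((p < -1 ↔ 2*u ≥ -2) ∨ 6*e ≥ 3*tab[e] + 7 ∨ 3*p ≥ -9).
Before e := 3*p + 8: ¬((p < -1 ↔ 2*u ≥ -2) ∨ 18*p ≥ 3*tab[3*p + 8] - 41 ∨ 3*p ≥ -9)
Before u := 3*u - data[u] - 5: ¬((p < -1 ↔ 6*u ≥ 2*data[u] + 8) ∨ 18*p ≥ 3*tab[3*p + 8] - 41 ∨ 3*p ≥ -9)
Answer: WP = ¬((p < -1 ↔ 6*u ≥ 2*data[u] + 8) ∨ 18*p ≥ 3*tab[3*p + 8] - 41 ∨ 3*p ≥ -9)


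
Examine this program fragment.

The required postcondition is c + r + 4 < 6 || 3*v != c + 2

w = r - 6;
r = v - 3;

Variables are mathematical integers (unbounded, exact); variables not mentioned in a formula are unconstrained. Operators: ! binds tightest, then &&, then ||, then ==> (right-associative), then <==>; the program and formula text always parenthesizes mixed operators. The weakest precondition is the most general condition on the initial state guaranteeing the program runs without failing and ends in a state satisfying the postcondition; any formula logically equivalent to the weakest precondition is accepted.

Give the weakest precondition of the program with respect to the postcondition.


Working backward. After the program, the postcondition c + r + 4 < 6 || 3*v != c + 2 must hold; in canonical form it is c + r < 2 || 3*v != c + 2.
Before r := v - 3: c + v < 5 || 3*v != c + 2
Before w := r - 6: c + v < 5 || 3*v != c + 2
Answer: WP = c + v < 5 || 3*v != c + 2


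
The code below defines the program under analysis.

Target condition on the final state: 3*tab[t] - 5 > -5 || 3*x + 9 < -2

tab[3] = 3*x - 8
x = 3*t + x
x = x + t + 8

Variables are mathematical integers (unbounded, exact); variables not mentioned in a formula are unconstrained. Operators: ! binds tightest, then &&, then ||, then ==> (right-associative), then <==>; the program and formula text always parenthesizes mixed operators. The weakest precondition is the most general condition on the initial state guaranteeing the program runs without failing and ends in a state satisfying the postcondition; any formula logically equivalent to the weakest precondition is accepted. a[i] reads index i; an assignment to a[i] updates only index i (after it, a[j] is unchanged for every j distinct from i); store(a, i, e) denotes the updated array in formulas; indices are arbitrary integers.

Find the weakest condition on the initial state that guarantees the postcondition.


Working backward. After the program, the postcondition 3*tab[t] - 5 > -5 || 3*x + 9 < -2 must hold; in canonical form it is 3*tab[t] > 0 || 3*x < -11.
Before x := x + t + 8: 3*tab[t] > 0 || 3*t + 3*x < -35
Before x := 3*t + x: 3*tab[t] > 0 || 12*t + 3*x < -35
Before tab[3] := 3*x - 8: 3*store(tab, 3, 3*x - 8)[t] > 0 || 12*t + 3*x < -35
Answer: WP = 3*store(tab, 3, 3*x - 8)[t] > 0 || 12*t + 3*x < -35


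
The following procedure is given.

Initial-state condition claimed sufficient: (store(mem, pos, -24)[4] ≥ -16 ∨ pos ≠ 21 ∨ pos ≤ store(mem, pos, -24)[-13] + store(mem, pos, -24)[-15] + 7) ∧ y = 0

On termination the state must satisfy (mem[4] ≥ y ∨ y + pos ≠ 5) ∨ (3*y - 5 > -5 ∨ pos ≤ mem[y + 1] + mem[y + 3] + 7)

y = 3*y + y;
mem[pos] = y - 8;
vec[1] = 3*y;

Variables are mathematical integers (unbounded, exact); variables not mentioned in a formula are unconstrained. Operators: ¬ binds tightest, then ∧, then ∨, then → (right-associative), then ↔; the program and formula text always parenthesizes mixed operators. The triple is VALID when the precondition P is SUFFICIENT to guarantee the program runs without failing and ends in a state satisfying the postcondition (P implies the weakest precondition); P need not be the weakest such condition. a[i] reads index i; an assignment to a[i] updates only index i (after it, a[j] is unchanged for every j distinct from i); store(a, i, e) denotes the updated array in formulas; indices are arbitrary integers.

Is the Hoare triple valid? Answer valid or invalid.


Working backward. After the program, the postcondition (mem[4] ≥ y ∨ y + pos ≠ 5) ∨ (3*y - 5 > -5 ∨ pos ≤ mem[y + 1] + mem[y + 3] + 7) must hold; in canonical form it is mem[4] ≥ y ∨ pos + y ≠ 5 ∨ 3*y > 0 ∨ pos ≤ mem[y + 1] + mem[y + 3] + 7.
Before vec[1] := 3*y: mem[4] ≥ y ∨ pos + y ≠ 5 ∨ 3*y > 0 ∨ pos ≤ mem[y + 1] + mem[y + 3] + 7
Before mem[pos] := y - 8: store(mem, pos, y - 8)[4] ≥ y ∨ pos + y ≠ 5 ∨ 3*y > 0 ∨ pos ≤ store(mem, pos, y - 8)[y + 1] + store(mem, pos, y - 8)[y + 3] + 7
Before y := 3*y + y: store(mem, pos, 4*y - 8)[4] ≥ 4*y ∨ pos + 4*y ≠ 5 ∨ 12*y > 0 ∨ pos ≤ store(mem, pos, 4*y - 8)[4*y + 1] + store(mem, pos, 4*y - 8)[4*y + 3] + 7
The weakest precondition is store(mem, pos, 4*y - 8)[4] ≥ 4*y ∨ pos + 4*y ≠ 5 ∨ 12*y > 0 ∨ pos ≤ store(mem, pos, 4*y - 8)[4*y + 1] + store(mem, pos, 4*y - 8)[4*y + 3] + 7.
Check whether (store(mem, pos, -24)[4] ≥ -16 ∨ pos ≠ 21 ∨ pos ≤ store(mem, pos, -24)[-13] + store(mem, pos, -24)[-15] + 7) ∧ y = 0 implies it.
Countermodel: at the initial state mem = {[-15] = -3, [-13] = -3, [1] = -3, [3] = 0, [4] = -1, [5] = -3, elsewhere -3}, pos = 5, y = 0, the precondition holds but the weakest precondition fails.
Answer: invalid


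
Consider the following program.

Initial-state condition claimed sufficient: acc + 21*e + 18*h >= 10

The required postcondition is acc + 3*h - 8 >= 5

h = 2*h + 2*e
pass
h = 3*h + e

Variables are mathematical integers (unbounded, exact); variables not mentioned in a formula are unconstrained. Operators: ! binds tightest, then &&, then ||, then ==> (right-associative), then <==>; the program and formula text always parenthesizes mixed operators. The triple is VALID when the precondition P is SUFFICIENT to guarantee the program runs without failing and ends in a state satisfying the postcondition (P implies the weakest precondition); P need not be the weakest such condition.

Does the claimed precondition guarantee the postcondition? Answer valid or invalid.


Working backward. After the program, the postcondition acc + 3*h - 8 >= 5 must hold; in canonical form it is acc + 3*h >= 13.
Before h := 3*h + e: acc + 3*e + 9*h >= 13
Before skip: acc + 3*e + 9*h >= 13
Before h := 2*h + 2*e: acc + 21*e + 18*h >= 13
The weakest precondition is acc + 21*e + 18*h >= 13.
Check whether acc + 21*e + 18*h >= 10 implies it.
Countermodel: at the initial state acc = 10, e = 0, h = 0, the precondition holds but the weakest precondition fails.
Answer: invalid


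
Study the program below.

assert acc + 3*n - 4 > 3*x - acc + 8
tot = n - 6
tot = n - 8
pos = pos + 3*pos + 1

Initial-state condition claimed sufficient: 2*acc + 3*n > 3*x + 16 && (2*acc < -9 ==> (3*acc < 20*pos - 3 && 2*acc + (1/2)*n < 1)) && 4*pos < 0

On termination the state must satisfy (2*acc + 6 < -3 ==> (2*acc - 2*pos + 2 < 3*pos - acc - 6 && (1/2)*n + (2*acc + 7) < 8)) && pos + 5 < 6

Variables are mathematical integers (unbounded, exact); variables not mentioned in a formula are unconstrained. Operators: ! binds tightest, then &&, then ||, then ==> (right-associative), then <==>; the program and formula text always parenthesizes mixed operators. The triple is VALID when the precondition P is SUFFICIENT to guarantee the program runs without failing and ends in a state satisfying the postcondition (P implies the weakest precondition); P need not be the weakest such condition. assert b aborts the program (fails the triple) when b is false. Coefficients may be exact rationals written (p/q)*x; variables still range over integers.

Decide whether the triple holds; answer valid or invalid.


Working backward. After the program, the postcondition (2*acc + 6 < -3 ==> (2*acc - 2*pos + 2 < 3*pos - acc - 6 && (1/2)*n + (2*acc + 7) < 8)) && pos + 5 < 6 must hold; in canonical form it is (2*acc < -9 ==> (3*acc < 5*pos - 8 && 2*acc + (1/2)*n < 1)) && pos < 1.
Before pos := pos + 3*pos + 1: (2*acc < -9 ==> (3*acc < 20*pos - 3 && 2*acc + (1/2)*n < 1)) && 4*pos < 0
Before tot := n - 8: (2*acc < -9 ==> (3*acc < 20*pos - 3 && 2*acc + (1/2)*n < 1)) && 4*pos < 0
Before tot := n - 6: (2*acc < -9 ==> (3*acc < 20*pos - 3 && 2*acc + (1/2)*n < 1)) && 4*pos < 0
Before assert acc + 3*n - 4 > 3*x - acc + 8: 2*acc + 3*n > 3*x + 12 && (2*acc < -9 ==> (3*acc < 20*pos - 3 && 2*acc + (1/2)*n < 1)) && 4*pos < 0
The weakest precondition is 2*acc + 3*n > 3*x + 12 && (2*acc < -9 ==> (3*acc < 20*pos - 3 && 2*acc + (1/2)*n < 1)) && 4*pos < 0.
Check whether 2*acc + 3*n > 3*x + 16 && (2*acc < -9 ==> (3*acc < 20*pos - 3 && 2*acc + (1/2)*n < 1)) && 4*pos < 0 implies it.
Every state satisfying the precondition satisfies the weakest precondition: the implication holds.
Answer: valid


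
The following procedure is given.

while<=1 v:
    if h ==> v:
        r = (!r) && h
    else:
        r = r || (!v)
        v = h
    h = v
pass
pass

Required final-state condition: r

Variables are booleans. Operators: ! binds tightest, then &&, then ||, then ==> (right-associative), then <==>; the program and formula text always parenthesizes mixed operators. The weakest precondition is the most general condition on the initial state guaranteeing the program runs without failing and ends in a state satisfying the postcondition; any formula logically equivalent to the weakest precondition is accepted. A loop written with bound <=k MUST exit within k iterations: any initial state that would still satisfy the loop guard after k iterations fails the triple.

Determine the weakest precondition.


Working backward. After the program, r must hold.
Before skip: r
Before skip: r
Before the loop (bound <=1), unroll the exhaustion recursion (WP_0 = exit-now case; WP_j = one more guarded iteration, up to j = 1):
  WP_0: (!v) && r
  WP_1: (v ==> (((h ==> v) ==> ((!v) && (!r) && h)) && ((!(h ==> v)) ==> ((!h) && (r || (!v)))))) && ((!v) ==> r)
So before the loop: (v ==> (((h ==> v) ==> ((!v) && (!r) && h)) && ((!(h ==> v)) ==> ((!h) && (r || (!v)))))) && ((!v) ==> r)
Answer: WP = (v ==> (((h ==> v) ==> ((!v) && (!r) && h)) && ((!(h ==> v)) ==> ((!h) && (r || (!v)))))) && ((!v) ==> r)


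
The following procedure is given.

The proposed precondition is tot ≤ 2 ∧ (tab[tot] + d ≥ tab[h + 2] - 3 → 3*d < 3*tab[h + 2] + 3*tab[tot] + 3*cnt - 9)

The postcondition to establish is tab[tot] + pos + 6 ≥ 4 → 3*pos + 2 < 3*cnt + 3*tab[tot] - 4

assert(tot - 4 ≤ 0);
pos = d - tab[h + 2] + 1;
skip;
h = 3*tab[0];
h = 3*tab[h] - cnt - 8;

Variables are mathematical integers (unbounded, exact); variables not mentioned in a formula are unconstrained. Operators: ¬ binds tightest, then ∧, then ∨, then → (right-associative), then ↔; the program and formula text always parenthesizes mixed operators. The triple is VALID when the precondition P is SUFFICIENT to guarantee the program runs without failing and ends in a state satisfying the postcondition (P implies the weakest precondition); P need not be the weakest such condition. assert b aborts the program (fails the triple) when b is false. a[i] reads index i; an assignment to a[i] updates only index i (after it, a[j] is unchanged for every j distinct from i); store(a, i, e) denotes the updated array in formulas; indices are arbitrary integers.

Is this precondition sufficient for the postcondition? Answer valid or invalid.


Working backward. After the program, the postcondition tab[tot] + pos + 6 ≥ 4 → 3*pos + 2 < 3*cnt + 3*tab[tot] - 4 must hold; in canonical form it is tab[tot] + pos ≥ -2 → 3*pos < 3*tab[tot] + 3*cnt - 6.
Before h := 3*tab[h] - cnt - 8: tab[tot] + pos ≥ -2 → 3*pos < 3*tab[tot] + 3*cnt - 6
Before h := 3*tab[0]: tab[tot] + pos ≥ -2 → 3*pos < 3*tab[tot] + 3*cnt - 6
Before skip: tab[tot] + pos ≥ -2 → 3*pos < 3*tab[tot] + 3*cnt - 6
Before pos := d - tab[h + 2] + 1: tab[tot] + d ≥ tab[h + 2] - 3 → 3*d < 3*tab[h + 2] + 3*tab[tot] + 3*cnt - 9
Before assert tot - 4 ≤ 0: tot ≤ 4 ∧ (tab[tot] + d ≥ tab[h + 2] - 3 → 3*d < 3*tab[h + 2] + 3*tab[tot] + 3*cnt - 9)
The weakest precondition is tot ≤ 4 ∧ (tab[tot] + d ≥ tab[h + 2] - 3 → 3*d < 3*tab[h + 2] + 3*tab[tot] + 3*cnt - 9).
Check whether tot ≤ 2 ∧ (tab[tot] + d ≥ tab[h + 2] - 3 → 3*d < 3*tab[h + 2] + 3*tab[tot] + 3*cnt - 9) implies it.
Every state satisfying the precondition satisfies the weakest precondition: the implication holds.
Answer: valid


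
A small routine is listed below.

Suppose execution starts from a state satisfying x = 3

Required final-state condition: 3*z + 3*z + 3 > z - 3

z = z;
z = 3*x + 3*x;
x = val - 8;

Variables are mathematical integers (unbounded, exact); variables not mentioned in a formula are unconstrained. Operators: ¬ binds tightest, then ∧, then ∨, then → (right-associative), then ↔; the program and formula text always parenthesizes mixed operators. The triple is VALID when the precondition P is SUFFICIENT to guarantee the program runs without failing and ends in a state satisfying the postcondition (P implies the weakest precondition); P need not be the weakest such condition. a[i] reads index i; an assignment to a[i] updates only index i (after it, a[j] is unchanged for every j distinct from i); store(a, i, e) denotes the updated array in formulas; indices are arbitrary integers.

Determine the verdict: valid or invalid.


Working backward. After the program, the postcondition 3*z + 3*z + 3 > z - 3 must hold; in canonical form it is 5*z > -6.
Before x := val - 8: 5*z > -6
Before z := 3*x + 3*x: 30*x > -6
Before z := z: 30*x > -6
The weakest precondition is 30*x > -6.
Check whether x = 3 implies it.
Every state satisfying the precondition satisfies the weakest precondition: the implication holds.
Answer: valid
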